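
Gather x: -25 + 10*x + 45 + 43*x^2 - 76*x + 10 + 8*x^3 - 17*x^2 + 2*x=8*x^3 + 26*x^2 - 64*x + 30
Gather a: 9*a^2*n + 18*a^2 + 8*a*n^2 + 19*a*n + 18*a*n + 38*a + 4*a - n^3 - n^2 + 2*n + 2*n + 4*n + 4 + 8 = a^2*(9*n + 18) + a*(8*n^2 + 37*n + 42) - n^3 - n^2 + 8*n + 12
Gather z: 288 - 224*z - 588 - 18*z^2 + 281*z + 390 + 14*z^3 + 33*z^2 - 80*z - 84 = 14*z^3 + 15*z^2 - 23*z + 6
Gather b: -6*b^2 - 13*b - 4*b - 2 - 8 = -6*b^2 - 17*b - 10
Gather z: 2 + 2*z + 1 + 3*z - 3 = 5*z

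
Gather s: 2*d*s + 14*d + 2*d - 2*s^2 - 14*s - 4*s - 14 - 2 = 16*d - 2*s^2 + s*(2*d - 18) - 16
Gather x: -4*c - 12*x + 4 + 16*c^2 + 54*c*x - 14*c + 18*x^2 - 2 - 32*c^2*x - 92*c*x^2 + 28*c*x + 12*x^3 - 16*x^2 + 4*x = 16*c^2 - 18*c + 12*x^3 + x^2*(2 - 92*c) + x*(-32*c^2 + 82*c - 8) + 2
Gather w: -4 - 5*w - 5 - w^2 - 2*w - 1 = -w^2 - 7*w - 10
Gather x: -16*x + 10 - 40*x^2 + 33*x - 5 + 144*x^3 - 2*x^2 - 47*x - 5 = 144*x^3 - 42*x^2 - 30*x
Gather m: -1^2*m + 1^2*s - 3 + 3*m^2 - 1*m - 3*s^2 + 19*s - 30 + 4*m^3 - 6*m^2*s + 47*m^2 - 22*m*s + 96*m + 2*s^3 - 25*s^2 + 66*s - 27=4*m^3 + m^2*(50 - 6*s) + m*(94 - 22*s) + 2*s^3 - 28*s^2 + 86*s - 60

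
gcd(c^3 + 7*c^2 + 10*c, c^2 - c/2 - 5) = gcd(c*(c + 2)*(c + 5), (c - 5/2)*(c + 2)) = c + 2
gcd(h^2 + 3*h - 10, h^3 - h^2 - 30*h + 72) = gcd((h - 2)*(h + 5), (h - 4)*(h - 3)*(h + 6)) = 1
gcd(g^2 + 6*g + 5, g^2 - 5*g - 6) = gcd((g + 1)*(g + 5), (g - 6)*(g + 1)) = g + 1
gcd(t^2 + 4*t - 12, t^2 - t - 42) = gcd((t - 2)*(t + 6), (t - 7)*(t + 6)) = t + 6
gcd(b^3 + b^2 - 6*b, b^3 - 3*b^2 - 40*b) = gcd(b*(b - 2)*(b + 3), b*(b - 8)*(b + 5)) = b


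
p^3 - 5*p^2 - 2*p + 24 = (p - 4)*(p - 3)*(p + 2)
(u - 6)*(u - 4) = u^2 - 10*u + 24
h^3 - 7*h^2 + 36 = (h - 6)*(h - 3)*(h + 2)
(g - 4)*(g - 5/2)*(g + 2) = g^3 - 9*g^2/2 - 3*g + 20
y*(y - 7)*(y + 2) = y^3 - 5*y^2 - 14*y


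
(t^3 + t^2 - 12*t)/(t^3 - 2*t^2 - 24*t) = (t - 3)/(t - 6)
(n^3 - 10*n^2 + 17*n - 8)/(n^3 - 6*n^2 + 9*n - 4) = (n - 8)/(n - 4)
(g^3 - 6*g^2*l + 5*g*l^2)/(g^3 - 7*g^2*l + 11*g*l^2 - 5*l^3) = g/(g - l)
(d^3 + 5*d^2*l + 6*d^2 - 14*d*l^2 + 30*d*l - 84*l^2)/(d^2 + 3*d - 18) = (d^2 + 5*d*l - 14*l^2)/(d - 3)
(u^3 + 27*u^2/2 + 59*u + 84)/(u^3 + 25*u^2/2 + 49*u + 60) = (2*u + 7)/(2*u + 5)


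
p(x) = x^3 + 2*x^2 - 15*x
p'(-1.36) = -14.89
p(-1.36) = 21.58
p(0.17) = -2.49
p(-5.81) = -41.46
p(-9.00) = -432.00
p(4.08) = 40.01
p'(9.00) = 264.00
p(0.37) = -5.23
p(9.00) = 756.00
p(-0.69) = 10.97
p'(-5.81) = 63.03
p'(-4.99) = 39.74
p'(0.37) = -13.11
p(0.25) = -3.61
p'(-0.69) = -16.33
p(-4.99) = 0.40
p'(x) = 3*x^2 + 4*x - 15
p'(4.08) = 51.26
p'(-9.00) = 192.00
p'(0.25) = -13.81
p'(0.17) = -14.23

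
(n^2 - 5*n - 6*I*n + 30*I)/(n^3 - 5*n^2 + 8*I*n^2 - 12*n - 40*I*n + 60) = (n - 6*I)/(n^2 + 8*I*n - 12)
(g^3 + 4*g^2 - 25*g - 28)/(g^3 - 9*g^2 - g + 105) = (g^3 + 4*g^2 - 25*g - 28)/(g^3 - 9*g^2 - g + 105)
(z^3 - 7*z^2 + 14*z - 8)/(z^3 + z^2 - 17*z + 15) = (z^2 - 6*z + 8)/(z^2 + 2*z - 15)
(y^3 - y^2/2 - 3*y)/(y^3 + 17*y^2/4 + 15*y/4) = 2*(2*y^2 - y - 6)/(4*y^2 + 17*y + 15)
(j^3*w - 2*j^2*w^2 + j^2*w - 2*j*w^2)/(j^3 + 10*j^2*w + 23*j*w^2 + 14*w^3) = j*w*(j^2 - 2*j*w + j - 2*w)/(j^3 + 10*j^2*w + 23*j*w^2 + 14*w^3)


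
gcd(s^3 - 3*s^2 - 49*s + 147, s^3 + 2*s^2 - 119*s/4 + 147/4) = s + 7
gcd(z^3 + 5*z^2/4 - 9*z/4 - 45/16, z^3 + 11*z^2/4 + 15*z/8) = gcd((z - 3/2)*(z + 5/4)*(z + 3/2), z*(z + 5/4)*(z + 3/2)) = z^2 + 11*z/4 + 15/8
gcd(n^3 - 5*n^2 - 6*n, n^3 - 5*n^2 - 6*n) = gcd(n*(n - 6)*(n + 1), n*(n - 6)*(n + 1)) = n^3 - 5*n^2 - 6*n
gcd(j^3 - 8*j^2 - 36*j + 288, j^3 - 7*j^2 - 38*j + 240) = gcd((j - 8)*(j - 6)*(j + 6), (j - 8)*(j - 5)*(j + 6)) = j^2 - 2*j - 48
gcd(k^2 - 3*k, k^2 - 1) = 1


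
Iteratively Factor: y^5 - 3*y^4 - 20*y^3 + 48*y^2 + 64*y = (y - 4)*(y^4 + y^3 - 16*y^2 - 16*y) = (y - 4)*(y + 4)*(y^3 - 3*y^2 - 4*y) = (y - 4)^2*(y + 4)*(y^2 + y) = (y - 4)^2*(y + 1)*(y + 4)*(y)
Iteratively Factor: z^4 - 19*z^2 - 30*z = (z)*(z^3 - 19*z - 30) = z*(z + 2)*(z^2 - 2*z - 15) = z*(z + 2)*(z + 3)*(z - 5)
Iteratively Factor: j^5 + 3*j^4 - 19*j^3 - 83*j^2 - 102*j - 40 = (j + 2)*(j^4 + j^3 - 21*j^2 - 41*j - 20) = (j + 2)*(j + 4)*(j^3 - 3*j^2 - 9*j - 5) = (j + 1)*(j + 2)*(j + 4)*(j^2 - 4*j - 5) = (j + 1)^2*(j + 2)*(j + 4)*(j - 5)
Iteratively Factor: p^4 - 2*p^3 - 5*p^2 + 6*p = (p - 3)*(p^3 + p^2 - 2*p) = (p - 3)*(p + 2)*(p^2 - p) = p*(p - 3)*(p + 2)*(p - 1)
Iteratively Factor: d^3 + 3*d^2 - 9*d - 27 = (d + 3)*(d^2 - 9) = (d + 3)^2*(d - 3)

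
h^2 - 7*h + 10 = (h - 5)*(h - 2)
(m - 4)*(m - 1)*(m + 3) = m^3 - 2*m^2 - 11*m + 12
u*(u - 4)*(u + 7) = u^3 + 3*u^2 - 28*u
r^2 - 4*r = r*(r - 4)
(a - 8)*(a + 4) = a^2 - 4*a - 32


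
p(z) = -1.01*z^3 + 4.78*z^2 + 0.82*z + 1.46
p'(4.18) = -12.16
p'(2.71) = 4.47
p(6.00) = -39.70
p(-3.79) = 122.00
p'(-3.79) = -78.94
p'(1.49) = 8.34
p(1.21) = 7.66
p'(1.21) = 7.95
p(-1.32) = 11.03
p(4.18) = 14.64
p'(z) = -3.03*z^2 + 9.56*z + 0.82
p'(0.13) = 2.01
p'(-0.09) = -0.06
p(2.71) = 18.69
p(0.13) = 1.65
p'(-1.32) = -17.08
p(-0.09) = 1.43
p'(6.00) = -50.90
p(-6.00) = 386.78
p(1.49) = 9.95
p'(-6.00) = -165.62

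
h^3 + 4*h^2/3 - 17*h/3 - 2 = (h - 2)*(h + 1/3)*(h + 3)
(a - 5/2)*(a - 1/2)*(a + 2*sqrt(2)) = a^3 - 3*a^2 + 2*sqrt(2)*a^2 - 6*sqrt(2)*a + 5*a/4 + 5*sqrt(2)/2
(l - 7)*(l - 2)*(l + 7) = l^3 - 2*l^2 - 49*l + 98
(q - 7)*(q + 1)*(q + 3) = q^3 - 3*q^2 - 25*q - 21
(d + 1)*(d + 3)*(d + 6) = d^3 + 10*d^2 + 27*d + 18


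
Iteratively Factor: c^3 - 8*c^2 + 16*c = (c - 4)*(c^2 - 4*c) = (c - 4)^2*(c)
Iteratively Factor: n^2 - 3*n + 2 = (n - 1)*(n - 2)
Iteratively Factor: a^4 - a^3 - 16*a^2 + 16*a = (a + 4)*(a^3 - 5*a^2 + 4*a) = (a - 1)*(a + 4)*(a^2 - 4*a) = a*(a - 1)*(a + 4)*(a - 4)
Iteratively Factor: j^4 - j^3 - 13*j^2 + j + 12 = (j - 4)*(j^3 + 3*j^2 - j - 3) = (j - 4)*(j + 3)*(j^2 - 1) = (j - 4)*(j + 1)*(j + 3)*(j - 1)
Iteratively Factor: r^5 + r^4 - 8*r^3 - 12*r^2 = (r - 3)*(r^4 + 4*r^3 + 4*r^2) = (r - 3)*(r + 2)*(r^3 + 2*r^2) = r*(r - 3)*(r + 2)*(r^2 + 2*r) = r*(r - 3)*(r + 2)^2*(r)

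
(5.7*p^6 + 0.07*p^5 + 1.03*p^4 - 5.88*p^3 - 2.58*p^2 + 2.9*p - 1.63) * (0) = 0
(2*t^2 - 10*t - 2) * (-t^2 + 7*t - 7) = -2*t^4 + 24*t^3 - 82*t^2 + 56*t + 14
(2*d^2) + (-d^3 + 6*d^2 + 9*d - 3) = -d^3 + 8*d^2 + 9*d - 3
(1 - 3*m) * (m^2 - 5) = -3*m^3 + m^2 + 15*m - 5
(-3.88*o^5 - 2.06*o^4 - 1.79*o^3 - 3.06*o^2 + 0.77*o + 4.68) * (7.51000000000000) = -29.1388*o^5 - 15.4706*o^4 - 13.4429*o^3 - 22.9806*o^2 + 5.7827*o + 35.1468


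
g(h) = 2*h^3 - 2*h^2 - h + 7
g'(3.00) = 41.00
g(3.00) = 40.00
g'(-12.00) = 911.00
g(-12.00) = -3725.00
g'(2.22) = 19.69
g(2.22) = 16.81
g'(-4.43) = 134.47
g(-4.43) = -201.70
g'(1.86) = 12.32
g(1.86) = 11.09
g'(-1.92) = 28.80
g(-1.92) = -12.61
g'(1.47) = 6.09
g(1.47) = 7.56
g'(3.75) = 68.38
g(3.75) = 80.59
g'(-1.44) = 17.20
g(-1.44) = -1.68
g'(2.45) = 25.22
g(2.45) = 21.96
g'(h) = 6*h^2 - 4*h - 1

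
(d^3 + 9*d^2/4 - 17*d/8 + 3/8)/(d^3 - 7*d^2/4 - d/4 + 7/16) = 2*(4*d^2 + 11*d - 3)/(8*d^2 - 10*d - 7)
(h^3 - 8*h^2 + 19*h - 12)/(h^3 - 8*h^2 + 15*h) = (h^2 - 5*h + 4)/(h*(h - 5))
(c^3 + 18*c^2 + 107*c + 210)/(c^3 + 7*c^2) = 1 + 11/c + 30/c^2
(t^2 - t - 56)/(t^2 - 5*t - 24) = (t + 7)/(t + 3)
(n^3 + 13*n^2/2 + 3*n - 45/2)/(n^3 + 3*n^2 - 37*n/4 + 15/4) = 2*(n + 3)/(2*n - 1)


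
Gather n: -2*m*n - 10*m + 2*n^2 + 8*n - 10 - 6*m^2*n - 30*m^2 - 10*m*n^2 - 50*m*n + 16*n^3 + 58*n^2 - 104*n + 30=-30*m^2 - 10*m + 16*n^3 + n^2*(60 - 10*m) + n*(-6*m^2 - 52*m - 96) + 20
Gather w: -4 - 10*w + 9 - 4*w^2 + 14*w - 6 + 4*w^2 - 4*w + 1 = 0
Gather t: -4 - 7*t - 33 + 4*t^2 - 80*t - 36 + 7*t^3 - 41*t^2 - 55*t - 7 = 7*t^3 - 37*t^2 - 142*t - 80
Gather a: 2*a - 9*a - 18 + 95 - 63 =14 - 7*a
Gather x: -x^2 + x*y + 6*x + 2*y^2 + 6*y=-x^2 + x*(y + 6) + 2*y^2 + 6*y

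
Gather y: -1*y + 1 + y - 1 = 0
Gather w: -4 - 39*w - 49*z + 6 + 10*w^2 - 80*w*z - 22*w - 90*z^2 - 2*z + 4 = 10*w^2 + w*(-80*z - 61) - 90*z^2 - 51*z + 6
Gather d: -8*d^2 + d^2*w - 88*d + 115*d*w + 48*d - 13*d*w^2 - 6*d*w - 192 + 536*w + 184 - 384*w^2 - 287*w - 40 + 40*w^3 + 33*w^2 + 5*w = d^2*(w - 8) + d*(-13*w^2 + 109*w - 40) + 40*w^3 - 351*w^2 + 254*w - 48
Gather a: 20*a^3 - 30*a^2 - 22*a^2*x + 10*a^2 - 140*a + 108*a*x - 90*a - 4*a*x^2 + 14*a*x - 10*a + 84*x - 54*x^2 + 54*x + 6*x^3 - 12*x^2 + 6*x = 20*a^3 + a^2*(-22*x - 20) + a*(-4*x^2 + 122*x - 240) + 6*x^3 - 66*x^2 + 144*x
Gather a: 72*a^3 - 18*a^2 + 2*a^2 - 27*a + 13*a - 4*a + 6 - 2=72*a^3 - 16*a^2 - 18*a + 4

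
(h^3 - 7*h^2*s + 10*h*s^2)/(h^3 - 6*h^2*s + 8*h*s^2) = (-h + 5*s)/(-h + 4*s)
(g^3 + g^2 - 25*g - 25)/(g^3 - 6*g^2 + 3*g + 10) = (g + 5)/(g - 2)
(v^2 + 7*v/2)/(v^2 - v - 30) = v*(2*v + 7)/(2*(v^2 - v - 30))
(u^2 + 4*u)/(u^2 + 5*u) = (u + 4)/(u + 5)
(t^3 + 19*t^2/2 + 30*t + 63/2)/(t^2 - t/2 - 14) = (t^2 + 6*t + 9)/(t - 4)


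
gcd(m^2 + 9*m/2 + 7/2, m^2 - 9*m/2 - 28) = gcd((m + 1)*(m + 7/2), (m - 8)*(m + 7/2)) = m + 7/2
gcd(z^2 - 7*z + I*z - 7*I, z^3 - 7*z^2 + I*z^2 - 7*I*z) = z^2 + z*(-7 + I) - 7*I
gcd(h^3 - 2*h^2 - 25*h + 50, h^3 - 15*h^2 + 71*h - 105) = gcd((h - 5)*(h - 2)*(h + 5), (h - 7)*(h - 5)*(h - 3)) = h - 5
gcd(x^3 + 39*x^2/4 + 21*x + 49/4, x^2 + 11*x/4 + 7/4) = x^2 + 11*x/4 + 7/4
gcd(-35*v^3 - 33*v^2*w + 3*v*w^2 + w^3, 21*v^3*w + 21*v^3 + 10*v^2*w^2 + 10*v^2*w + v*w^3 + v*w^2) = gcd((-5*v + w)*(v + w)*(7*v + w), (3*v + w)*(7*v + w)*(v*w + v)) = 7*v + w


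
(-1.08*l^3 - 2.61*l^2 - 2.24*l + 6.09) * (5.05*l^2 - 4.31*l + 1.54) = -5.454*l^5 - 8.5257*l^4 - 1.7261*l^3 + 36.3895*l^2 - 29.6975*l + 9.3786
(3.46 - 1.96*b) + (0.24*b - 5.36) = -1.72*b - 1.9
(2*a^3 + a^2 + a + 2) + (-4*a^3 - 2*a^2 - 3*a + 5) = -2*a^3 - a^2 - 2*a + 7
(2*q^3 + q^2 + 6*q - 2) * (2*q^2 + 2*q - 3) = 4*q^5 + 6*q^4 + 8*q^3 + 5*q^2 - 22*q + 6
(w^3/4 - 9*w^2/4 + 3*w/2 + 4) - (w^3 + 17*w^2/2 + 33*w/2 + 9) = -3*w^3/4 - 43*w^2/4 - 15*w - 5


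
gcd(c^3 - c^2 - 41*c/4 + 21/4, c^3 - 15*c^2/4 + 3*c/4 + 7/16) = c^2 - 4*c + 7/4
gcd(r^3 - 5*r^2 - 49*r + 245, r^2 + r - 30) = r - 5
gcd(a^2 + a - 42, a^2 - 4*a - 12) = a - 6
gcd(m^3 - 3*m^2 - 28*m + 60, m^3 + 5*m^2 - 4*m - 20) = m^2 + 3*m - 10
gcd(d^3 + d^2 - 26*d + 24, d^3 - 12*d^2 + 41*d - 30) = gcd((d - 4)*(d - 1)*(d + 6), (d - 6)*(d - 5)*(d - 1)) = d - 1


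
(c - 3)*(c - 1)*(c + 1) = c^3 - 3*c^2 - c + 3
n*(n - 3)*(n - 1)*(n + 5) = n^4 + n^3 - 17*n^2 + 15*n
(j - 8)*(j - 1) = j^2 - 9*j + 8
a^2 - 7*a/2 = a*(a - 7/2)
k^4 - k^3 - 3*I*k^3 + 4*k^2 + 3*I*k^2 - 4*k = k*(k - 1)*(k - 4*I)*(k + I)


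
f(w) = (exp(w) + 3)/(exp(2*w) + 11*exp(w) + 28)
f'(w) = (exp(w) + 3)*(-2*exp(2*w) - 11*exp(w))/(exp(2*w) + 11*exp(w) + 28)^2 + exp(w)/(exp(2*w) + 11*exp(w) + 28)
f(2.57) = 0.05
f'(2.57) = -0.03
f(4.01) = 0.02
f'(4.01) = -0.01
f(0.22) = 0.10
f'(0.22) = -0.01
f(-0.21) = 0.10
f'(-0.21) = -0.01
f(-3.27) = 0.11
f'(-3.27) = -0.00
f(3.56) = 0.02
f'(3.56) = -0.02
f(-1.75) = 0.11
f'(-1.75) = -0.00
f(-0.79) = 0.10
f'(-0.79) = -0.00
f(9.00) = 0.00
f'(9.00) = 0.00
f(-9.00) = 0.11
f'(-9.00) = 0.00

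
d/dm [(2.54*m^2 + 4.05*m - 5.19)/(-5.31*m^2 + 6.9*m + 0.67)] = (39.0315*m^2 - 51.7142*m + 38.5245)/(28.1961*m^4 - 73.278*m^3 + 40.4946*m^2 + 9.246*m + 0.4489)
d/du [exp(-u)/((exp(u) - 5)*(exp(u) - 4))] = (-3*exp(2*u) + 18*exp(u) - 20)*exp(-u)/(exp(4*u) - 18*exp(3*u) + 121*exp(2*u) - 360*exp(u) + 400)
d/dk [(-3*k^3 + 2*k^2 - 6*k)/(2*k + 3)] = (-12*k^3 - 23*k^2 + 12*k - 18)/(4*k^2 + 12*k + 9)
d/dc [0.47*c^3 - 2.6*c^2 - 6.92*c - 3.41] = 1.41*c^2 - 5.2*c - 6.92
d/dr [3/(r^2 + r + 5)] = 3*(-2*r - 1)/(r^2 + r + 5)^2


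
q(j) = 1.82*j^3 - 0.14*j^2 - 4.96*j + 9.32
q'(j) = 5.46*j^2 - 0.28*j - 4.96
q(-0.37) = 11.04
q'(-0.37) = -4.11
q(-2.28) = -1.67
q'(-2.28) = 24.06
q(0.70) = 6.40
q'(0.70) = -2.48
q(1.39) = 7.04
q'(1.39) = 5.20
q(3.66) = 78.52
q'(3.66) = 67.16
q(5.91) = 350.81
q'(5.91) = 184.09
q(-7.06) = -603.09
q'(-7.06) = 269.16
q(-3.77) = -71.49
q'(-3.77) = 73.70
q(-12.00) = -3096.28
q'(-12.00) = 784.64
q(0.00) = 9.32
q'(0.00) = -4.96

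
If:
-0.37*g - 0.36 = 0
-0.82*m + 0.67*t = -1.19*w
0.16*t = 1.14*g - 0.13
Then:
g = -0.97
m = 1.45121951219512*w - 6.3281764996704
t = -7.74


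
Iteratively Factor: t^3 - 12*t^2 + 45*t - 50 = (t - 2)*(t^2 - 10*t + 25) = (t - 5)*(t - 2)*(t - 5)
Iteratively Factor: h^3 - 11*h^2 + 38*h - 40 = (h - 2)*(h^2 - 9*h + 20) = (h - 5)*(h - 2)*(h - 4)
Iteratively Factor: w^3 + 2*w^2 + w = (w + 1)*(w^2 + w) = w*(w + 1)*(w + 1)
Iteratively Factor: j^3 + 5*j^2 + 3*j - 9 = (j + 3)*(j^2 + 2*j - 3) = (j + 3)^2*(j - 1)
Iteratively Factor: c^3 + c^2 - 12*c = (c)*(c^2 + c - 12) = c*(c + 4)*(c - 3)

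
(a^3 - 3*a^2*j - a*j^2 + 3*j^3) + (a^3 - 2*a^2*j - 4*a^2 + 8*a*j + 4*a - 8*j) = 2*a^3 - 5*a^2*j - 4*a^2 - a*j^2 + 8*a*j + 4*a + 3*j^3 - 8*j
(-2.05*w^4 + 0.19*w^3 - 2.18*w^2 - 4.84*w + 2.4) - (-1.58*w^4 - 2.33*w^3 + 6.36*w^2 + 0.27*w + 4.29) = -0.47*w^4 + 2.52*w^3 - 8.54*w^2 - 5.11*w - 1.89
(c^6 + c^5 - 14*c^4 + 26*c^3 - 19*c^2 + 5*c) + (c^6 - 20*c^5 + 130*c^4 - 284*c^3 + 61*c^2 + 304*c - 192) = 2*c^6 - 19*c^5 + 116*c^4 - 258*c^3 + 42*c^2 + 309*c - 192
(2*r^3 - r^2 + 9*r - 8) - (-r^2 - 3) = 2*r^3 + 9*r - 5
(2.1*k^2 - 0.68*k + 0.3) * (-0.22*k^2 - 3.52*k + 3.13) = -0.462*k^4 - 7.2424*k^3 + 8.9006*k^2 - 3.1844*k + 0.939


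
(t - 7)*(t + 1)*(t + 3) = t^3 - 3*t^2 - 25*t - 21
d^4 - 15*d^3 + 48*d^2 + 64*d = d*(d - 8)^2*(d + 1)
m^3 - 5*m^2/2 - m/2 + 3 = (m - 2)*(m - 3/2)*(m + 1)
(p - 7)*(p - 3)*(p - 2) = p^3 - 12*p^2 + 41*p - 42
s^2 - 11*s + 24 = (s - 8)*(s - 3)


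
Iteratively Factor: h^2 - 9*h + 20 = (h - 4)*(h - 5)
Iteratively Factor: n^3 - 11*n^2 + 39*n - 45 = (n - 3)*(n^2 - 8*n + 15) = (n - 3)^2*(n - 5)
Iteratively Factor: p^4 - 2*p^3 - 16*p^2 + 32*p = (p + 4)*(p^3 - 6*p^2 + 8*p) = p*(p + 4)*(p^2 - 6*p + 8) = p*(p - 4)*(p + 4)*(p - 2)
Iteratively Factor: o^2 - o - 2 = (o - 2)*(o + 1)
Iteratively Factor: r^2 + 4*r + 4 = (r + 2)*(r + 2)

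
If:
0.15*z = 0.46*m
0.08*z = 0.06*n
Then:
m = 0.326086956521739*z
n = 1.33333333333333*z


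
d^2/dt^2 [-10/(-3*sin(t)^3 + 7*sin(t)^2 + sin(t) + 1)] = 10*(81*sin(t)^6 - 231*sin(t)^5 + 82*sin(t)^4 + 384*sin(t)^3 - 303*sin(t)^2 - 61*sin(t) + 12)/(-3*sin(t)^3 + 7*sin(t)^2 + sin(t) + 1)^3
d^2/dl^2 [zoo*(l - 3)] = 0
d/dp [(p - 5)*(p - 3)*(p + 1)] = 3*p^2 - 14*p + 7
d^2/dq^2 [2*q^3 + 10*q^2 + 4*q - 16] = 12*q + 20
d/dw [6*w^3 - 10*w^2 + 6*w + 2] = 18*w^2 - 20*w + 6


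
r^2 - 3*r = r*(r - 3)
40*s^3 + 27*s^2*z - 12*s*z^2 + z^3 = (-8*s + z)*(-5*s + z)*(s + z)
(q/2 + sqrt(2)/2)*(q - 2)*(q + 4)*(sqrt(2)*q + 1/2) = sqrt(2)*q^4/2 + 5*q^3/4 + sqrt(2)*q^3 - 15*sqrt(2)*q^2/4 + 5*q^2/2 - 10*q + sqrt(2)*q/2 - 2*sqrt(2)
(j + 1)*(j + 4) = j^2 + 5*j + 4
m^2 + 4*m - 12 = (m - 2)*(m + 6)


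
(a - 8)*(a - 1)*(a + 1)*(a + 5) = a^4 - 3*a^3 - 41*a^2 + 3*a + 40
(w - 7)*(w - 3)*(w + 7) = w^3 - 3*w^2 - 49*w + 147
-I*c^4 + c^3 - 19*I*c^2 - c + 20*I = (c - 1)*(c - 4*I)*(c + 5*I)*(-I*c - I)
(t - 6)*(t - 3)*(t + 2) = t^3 - 7*t^2 + 36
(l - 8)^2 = l^2 - 16*l + 64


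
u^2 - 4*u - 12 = (u - 6)*(u + 2)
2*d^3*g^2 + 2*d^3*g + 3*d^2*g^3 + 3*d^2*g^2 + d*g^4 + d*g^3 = g*(d + g)*(2*d + g)*(d*g + d)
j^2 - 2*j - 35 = (j - 7)*(j + 5)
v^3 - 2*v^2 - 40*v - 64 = (v - 8)*(v + 2)*(v + 4)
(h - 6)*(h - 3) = h^2 - 9*h + 18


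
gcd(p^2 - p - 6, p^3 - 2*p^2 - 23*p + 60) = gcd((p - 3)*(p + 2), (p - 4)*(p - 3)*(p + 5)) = p - 3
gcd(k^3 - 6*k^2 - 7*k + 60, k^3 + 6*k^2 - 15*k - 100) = k - 4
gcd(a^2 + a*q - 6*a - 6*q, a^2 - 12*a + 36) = a - 6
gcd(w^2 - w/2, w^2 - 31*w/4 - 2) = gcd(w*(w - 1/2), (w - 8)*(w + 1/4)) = 1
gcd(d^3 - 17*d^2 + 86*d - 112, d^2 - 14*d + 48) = d - 8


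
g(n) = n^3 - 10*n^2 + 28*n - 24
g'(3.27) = -5.32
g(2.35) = -0.45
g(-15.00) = -6069.00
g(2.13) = -0.07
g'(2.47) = -3.10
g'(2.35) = -2.43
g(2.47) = -0.78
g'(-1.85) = 75.27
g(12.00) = 600.00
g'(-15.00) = 1003.00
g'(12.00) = 220.00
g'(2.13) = -0.99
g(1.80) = -0.17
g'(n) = 3*n^2 - 20*n + 28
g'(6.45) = 23.81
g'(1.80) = 1.72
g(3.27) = -4.40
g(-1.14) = -70.40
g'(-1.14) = 54.70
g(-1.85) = -116.36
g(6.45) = 8.91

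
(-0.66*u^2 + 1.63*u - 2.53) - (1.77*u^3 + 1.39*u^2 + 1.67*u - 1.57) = -1.77*u^3 - 2.05*u^2 - 0.04*u - 0.96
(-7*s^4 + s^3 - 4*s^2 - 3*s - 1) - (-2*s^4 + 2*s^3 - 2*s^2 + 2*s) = -5*s^4 - s^3 - 2*s^2 - 5*s - 1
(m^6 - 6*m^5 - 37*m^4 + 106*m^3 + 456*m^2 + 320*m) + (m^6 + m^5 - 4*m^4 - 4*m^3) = 2*m^6 - 5*m^5 - 41*m^4 + 102*m^3 + 456*m^2 + 320*m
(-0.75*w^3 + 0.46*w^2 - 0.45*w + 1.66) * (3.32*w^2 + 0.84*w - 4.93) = -2.49*w^5 + 0.8972*w^4 + 2.5899*w^3 + 2.8654*w^2 + 3.6129*w - 8.1838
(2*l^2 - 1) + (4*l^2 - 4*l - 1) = 6*l^2 - 4*l - 2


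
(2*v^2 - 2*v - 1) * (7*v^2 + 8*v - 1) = 14*v^4 + 2*v^3 - 25*v^2 - 6*v + 1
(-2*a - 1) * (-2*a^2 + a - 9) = 4*a^3 + 17*a + 9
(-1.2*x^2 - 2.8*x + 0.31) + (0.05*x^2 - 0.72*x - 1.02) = -1.15*x^2 - 3.52*x - 0.71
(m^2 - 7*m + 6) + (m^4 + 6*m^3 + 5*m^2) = m^4 + 6*m^3 + 6*m^2 - 7*m + 6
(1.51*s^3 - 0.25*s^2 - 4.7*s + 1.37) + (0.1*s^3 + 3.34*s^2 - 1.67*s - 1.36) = 1.61*s^3 + 3.09*s^2 - 6.37*s + 0.01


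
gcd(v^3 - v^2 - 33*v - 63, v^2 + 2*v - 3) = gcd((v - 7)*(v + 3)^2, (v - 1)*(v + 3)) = v + 3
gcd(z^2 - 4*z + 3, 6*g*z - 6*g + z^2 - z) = z - 1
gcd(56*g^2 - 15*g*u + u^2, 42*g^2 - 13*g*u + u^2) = -7*g + u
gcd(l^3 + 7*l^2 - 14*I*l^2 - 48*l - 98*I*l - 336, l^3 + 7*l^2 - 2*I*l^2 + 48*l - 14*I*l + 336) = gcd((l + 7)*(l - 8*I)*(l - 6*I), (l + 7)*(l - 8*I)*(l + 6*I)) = l^2 + l*(7 - 8*I) - 56*I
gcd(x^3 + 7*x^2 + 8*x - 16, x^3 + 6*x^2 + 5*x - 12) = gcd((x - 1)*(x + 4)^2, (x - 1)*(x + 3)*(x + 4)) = x^2 + 3*x - 4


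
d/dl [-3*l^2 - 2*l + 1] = -6*l - 2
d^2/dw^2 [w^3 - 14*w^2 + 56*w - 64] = 6*w - 28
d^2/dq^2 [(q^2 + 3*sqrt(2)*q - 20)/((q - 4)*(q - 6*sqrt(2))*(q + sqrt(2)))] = 2*(q^6 + 9*sqrt(2)*q^5 - 174*q^4 - 96*sqrt(2)*q^4 + 576*q^3 + 1054*sqrt(2)*q^3 - 3744*sqrt(2)*q^2 - 2664*q^2 + 2928*sqrt(2)*q + 16320*q - 26176 + 6528*sqrt(2))/(q^9 - 15*sqrt(2)*q^8 - 12*q^8 + 162*q^7 + 180*sqrt(2)*q^7 - 1432*q^6 - 610*sqrt(2)*q^6 - 360*sqrt(2)*q^5 + 4104*q^5 + 3120*sqrt(2)*q^4 + 9120*q^4 - 67392*q^3 + 18880*sqrt(2)*q^3 - 103680*sqrt(2)*q^2 + 108288*q^2 - 82944*q + 138240*sqrt(2)*q + 110592)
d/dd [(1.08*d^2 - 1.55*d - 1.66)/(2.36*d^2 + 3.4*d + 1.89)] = (7.33*d^2 + 11.9176*d + 2.7145)/(5.5696*d^4 + 16.048*d^3 + 20.4808*d^2 + 12.852*d + 3.5721)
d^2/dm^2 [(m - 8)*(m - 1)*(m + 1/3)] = 6*m - 52/3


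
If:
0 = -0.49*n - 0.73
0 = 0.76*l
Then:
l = 0.00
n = -1.49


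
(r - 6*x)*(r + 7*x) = r^2 + r*x - 42*x^2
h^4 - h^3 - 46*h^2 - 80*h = h*(h - 8)*(h + 2)*(h + 5)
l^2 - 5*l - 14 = (l - 7)*(l + 2)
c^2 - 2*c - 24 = (c - 6)*(c + 4)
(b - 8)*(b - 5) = b^2 - 13*b + 40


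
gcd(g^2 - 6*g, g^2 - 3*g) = g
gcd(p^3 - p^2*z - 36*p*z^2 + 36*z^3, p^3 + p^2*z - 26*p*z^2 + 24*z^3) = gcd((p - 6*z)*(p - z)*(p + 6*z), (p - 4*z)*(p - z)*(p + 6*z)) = -p^2 - 5*p*z + 6*z^2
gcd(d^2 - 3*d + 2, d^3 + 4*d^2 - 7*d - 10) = d - 2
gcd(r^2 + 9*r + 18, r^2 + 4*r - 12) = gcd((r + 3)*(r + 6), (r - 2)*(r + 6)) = r + 6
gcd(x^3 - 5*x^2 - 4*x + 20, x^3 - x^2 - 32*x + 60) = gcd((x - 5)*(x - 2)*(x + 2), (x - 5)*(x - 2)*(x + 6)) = x^2 - 7*x + 10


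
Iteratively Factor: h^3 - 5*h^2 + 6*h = (h)*(h^2 - 5*h + 6) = h*(h - 2)*(h - 3)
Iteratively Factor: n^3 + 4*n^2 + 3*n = (n)*(n^2 + 4*n + 3) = n*(n + 3)*(n + 1)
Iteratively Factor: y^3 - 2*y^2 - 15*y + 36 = (y - 3)*(y^2 + y - 12) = (y - 3)*(y + 4)*(y - 3)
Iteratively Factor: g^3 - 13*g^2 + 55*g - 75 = (g - 5)*(g^2 - 8*g + 15) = (g - 5)^2*(g - 3)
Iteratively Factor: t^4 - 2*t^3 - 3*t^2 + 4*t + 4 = (t + 1)*(t^3 - 3*t^2 + 4) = (t - 2)*(t + 1)*(t^2 - t - 2) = (t - 2)*(t + 1)^2*(t - 2)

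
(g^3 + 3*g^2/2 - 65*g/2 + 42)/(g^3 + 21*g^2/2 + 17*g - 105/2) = (g - 4)/(g + 5)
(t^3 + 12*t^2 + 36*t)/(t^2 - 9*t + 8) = t*(t^2 + 12*t + 36)/(t^2 - 9*t + 8)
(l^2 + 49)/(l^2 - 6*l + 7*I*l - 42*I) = (l - 7*I)/(l - 6)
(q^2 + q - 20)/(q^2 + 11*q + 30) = (q - 4)/(q + 6)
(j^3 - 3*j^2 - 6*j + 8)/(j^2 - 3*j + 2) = (j^2 - 2*j - 8)/(j - 2)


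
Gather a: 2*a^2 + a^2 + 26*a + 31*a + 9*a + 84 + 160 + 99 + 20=3*a^2 + 66*a + 363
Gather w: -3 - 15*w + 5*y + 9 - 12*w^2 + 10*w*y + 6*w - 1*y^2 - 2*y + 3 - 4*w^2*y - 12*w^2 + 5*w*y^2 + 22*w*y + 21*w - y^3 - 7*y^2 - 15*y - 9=w^2*(-4*y - 24) + w*(5*y^2 + 32*y + 12) - y^3 - 8*y^2 - 12*y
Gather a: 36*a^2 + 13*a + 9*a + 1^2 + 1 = 36*a^2 + 22*a + 2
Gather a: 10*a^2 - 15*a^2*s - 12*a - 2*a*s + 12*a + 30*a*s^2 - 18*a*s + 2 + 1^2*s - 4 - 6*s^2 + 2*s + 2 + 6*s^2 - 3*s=a^2*(10 - 15*s) + a*(30*s^2 - 20*s)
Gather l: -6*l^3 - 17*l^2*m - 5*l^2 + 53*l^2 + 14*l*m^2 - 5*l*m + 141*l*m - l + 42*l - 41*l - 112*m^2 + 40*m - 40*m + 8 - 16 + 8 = -6*l^3 + l^2*(48 - 17*m) + l*(14*m^2 + 136*m) - 112*m^2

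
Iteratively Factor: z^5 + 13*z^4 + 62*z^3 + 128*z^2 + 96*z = (z + 2)*(z^4 + 11*z^3 + 40*z^2 + 48*z) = (z + 2)*(z + 4)*(z^3 + 7*z^2 + 12*z) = (z + 2)*(z + 4)^2*(z^2 + 3*z) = (z + 2)*(z + 3)*(z + 4)^2*(z)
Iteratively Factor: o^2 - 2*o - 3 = (o - 3)*(o + 1)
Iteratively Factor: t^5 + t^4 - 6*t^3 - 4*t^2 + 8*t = (t)*(t^4 + t^3 - 6*t^2 - 4*t + 8) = t*(t - 2)*(t^3 + 3*t^2 - 4) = t*(t - 2)*(t + 2)*(t^2 + t - 2) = t*(t - 2)*(t - 1)*(t + 2)*(t + 2)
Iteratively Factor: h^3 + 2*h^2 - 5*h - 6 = (h + 1)*(h^2 + h - 6) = (h - 2)*(h + 1)*(h + 3)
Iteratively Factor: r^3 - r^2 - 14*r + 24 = (r + 4)*(r^2 - 5*r + 6) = (r - 3)*(r + 4)*(r - 2)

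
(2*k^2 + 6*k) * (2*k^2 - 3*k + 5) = 4*k^4 + 6*k^3 - 8*k^2 + 30*k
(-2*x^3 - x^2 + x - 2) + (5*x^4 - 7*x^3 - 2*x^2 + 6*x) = 5*x^4 - 9*x^3 - 3*x^2 + 7*x - 2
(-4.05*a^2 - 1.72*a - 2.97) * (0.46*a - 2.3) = -1.863*a^3 + 8.5238*a^2 + 2.5898*a + 6.831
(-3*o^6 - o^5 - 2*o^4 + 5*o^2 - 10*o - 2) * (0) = 0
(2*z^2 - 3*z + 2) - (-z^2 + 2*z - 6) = 3*z^2 - 5*z + 8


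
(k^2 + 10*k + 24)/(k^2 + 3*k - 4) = (k + 6)/(k - 1)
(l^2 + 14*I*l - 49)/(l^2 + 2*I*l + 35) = (l + 7*I)/(l - 5*I)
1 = 1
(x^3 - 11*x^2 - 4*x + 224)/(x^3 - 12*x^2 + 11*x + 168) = (x + 4)/(x + 3)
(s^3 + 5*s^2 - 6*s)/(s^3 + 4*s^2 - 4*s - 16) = s*(s^2 + 5*s - 6)/(s^3 + 4*s^2 - 4*s - 16)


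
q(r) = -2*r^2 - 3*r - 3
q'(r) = -4*r - 3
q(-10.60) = -195.92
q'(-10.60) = 39.40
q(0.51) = -5.05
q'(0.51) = -5.04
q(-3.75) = -19.88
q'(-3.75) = 12.00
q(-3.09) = -12.83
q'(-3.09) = 9.36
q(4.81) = -63.70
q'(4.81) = -22.24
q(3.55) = -38.86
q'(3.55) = -17.20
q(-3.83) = -20.85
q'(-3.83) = 12.32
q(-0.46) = -2.04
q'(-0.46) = -1.16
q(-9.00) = -138.00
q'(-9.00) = 33.00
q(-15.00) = -408.00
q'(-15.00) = 57.00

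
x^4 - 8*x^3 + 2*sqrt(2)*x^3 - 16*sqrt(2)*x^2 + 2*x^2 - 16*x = x*(x - 8)*(x + sqrt(2))^2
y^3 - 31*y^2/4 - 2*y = y*(y - 8)*(y + 1/4)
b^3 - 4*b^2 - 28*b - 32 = (b - 8)*(b + 2)^2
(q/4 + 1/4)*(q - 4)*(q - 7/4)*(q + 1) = q^4/4 - 15*q^3/16 - 7*q^2/8 + 33*q/16 + 7/4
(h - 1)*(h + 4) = h^2 + 3*h - 4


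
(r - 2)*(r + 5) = r^2 + 3*r - 10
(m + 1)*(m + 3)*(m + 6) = m^3 + 10*m^2 + 27*m + 18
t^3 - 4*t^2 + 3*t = t*(t - 3)*(t - 1)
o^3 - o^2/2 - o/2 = o*(o - 1)*(o + 1/2)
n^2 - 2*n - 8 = (n - 4)*(n + 2)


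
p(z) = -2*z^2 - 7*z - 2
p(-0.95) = 2.84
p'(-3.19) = 5.76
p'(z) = -4*z - 7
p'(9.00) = -43.00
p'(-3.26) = 6.04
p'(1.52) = -13.08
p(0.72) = -8.08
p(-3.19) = -0.02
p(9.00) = -227.00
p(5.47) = -100.13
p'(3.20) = -19.80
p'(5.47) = -28.88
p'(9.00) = -43.00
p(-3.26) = -0.44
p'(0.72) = -9.88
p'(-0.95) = -3.20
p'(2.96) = -18.84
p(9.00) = -227.00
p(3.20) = -44.88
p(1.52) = -17.26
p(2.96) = -40.24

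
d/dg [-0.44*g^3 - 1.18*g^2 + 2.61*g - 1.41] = -1.32*g^2 - 2.36*g + 2.61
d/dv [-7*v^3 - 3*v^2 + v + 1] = -21*v^2 - 6*v + 1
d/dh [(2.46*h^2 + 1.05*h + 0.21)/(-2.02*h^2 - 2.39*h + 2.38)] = (-3.7584*h^2 + 12.558*h + 3.0009)/(4.0804*h^4 + 9.6556*h^3 - 3.9031*h^2 - 11.3764*h + 5.6644)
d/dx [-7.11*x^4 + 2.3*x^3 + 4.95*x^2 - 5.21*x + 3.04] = -28.44*x^3 + 6.9*x^2 + 9.9*x - 5.21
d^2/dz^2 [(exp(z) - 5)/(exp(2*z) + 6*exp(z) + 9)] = (exp(2*z) - 32*exp(z) + 39)*exp(z)/(exp(4*z) + 12*exp(3*z) + 54*exp(2*z) + 108*exp(z) + 81)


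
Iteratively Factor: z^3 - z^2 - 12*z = (z)*(z^2 - z - 12) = z*(z + 3)*(z - 4)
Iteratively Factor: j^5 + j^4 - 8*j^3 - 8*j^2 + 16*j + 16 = (j + 2)*(j^4 - j^3 - 6*j^2 + 4*j + 8) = (j - 2)*(j + 2)*(j^3 + j^2 - 4*j - 4) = (j - 2)^2*(j + 2)*(j^2 + 3*j + 2) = (j - 2)^2*(j + 1)*(j + 2)*(j + 2)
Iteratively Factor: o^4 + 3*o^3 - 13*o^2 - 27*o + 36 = (o - 3)*(o^3 + 6*o^2 + 5*o - 12) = (o - 3)*(o + 4)*(o^2 + 2*o - 3) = (o - 3)*(o - 1)*(o + 4)*(o + 3)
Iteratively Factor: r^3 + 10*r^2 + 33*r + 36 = (r + 3)*(r^2 + 7*r + 12) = (r + 3)^2*(r + 4)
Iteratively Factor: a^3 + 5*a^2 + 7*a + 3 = (a + 1)*(a^2 + 4*a + 3) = (a + 1)*(a + 3)*(a + 1)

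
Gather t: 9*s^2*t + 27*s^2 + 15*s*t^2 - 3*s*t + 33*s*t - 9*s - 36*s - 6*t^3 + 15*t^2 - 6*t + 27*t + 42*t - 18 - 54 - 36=27*s^2 - 45*s - 6*t^3 + t^2*(15*s + 15) + t*(9*s^2 + 30*s + 63) - 108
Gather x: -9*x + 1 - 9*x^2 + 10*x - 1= -9*x^2 + x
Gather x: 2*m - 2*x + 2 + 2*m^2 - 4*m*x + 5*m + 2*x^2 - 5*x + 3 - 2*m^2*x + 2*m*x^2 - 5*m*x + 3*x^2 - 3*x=2*m^2 + 7*m + x^2*(2*m + 5) + x*(-2*m^2 - 9*m - 10) + 5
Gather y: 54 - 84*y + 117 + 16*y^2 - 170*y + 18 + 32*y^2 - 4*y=48*y^2 - 258*y + 189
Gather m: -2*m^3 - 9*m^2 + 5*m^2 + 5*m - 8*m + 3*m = -2*m^3 - 4*m^2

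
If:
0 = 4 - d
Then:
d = 4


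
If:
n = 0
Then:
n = 0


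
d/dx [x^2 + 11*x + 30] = 2*x + 11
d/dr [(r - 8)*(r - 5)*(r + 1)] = 3*r^2 - 24*r + 27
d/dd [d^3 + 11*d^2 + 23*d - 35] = 3*d^2 + 22*d + 23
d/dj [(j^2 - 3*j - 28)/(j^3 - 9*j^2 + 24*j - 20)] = (-j^3 + 4*j^2 + 89*j - 366)/(j^5 - 16*j^4 + 97*j^3 - 278*j^2 + 380*j - 200)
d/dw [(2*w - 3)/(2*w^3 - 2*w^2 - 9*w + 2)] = (-8*w^3 + 22*w^2 - 12*w - 23)/(4*w^6 - 8*w^5 - 32*w^4 + 44*w^3 + 73*w^2 - 36*w + 4)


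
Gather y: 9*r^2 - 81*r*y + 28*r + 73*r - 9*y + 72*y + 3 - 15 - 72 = 9*r^2 + 101*r + y*(63 - 81*r) - 84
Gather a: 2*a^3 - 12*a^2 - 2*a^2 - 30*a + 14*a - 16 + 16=2*a^3 - 14*a^2 - 16*a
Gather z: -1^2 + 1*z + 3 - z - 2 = 0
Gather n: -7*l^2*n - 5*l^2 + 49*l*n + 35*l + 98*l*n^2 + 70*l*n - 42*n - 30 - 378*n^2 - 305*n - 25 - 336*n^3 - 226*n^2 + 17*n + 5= -5*l^2 + 35*l - 336*n^3 + n^2*(98*l - 604) + n*(-7*l^2 + 119*l - 330) - 50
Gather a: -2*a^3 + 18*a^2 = -2*a^3 + 18*a^2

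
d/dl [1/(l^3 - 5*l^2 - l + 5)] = (-3*l^2 + 10*l + 1)/(l^3 - 5*l^2 - l + 5)^2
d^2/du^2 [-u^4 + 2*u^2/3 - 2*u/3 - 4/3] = 4/3 - 12*u^2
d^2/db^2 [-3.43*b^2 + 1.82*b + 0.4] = -6.86000000000000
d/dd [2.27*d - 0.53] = 2.27000000000000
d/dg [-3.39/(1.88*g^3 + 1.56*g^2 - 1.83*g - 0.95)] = (19.1196*g^2 + 10.5768*g - 6.2037)/(1.88*g^3 + 1.56*g^2 - 1.83*g - 0.95)^2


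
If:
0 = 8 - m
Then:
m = 8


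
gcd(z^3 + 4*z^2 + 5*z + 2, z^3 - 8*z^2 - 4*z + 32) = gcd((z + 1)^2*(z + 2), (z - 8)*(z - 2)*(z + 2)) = z + 2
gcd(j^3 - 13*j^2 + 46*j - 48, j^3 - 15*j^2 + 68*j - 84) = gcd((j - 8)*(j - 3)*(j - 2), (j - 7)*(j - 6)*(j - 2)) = j - 2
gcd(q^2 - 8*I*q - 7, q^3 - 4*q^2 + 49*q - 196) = q - 7*I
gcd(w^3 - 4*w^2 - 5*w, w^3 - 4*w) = w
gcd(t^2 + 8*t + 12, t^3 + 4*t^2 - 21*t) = 1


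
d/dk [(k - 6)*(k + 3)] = 2*k - 3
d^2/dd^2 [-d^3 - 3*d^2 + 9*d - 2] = -6*d - 6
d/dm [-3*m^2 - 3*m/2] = -6*m - 3/2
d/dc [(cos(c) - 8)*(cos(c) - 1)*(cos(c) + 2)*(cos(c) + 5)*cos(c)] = (-5*cos(c)^4 + 8*cos(c)^3 + 135*cos(c)^2 + 68*cos(c) - 80)*sin(c)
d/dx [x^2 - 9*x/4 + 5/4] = 2*x - 9/4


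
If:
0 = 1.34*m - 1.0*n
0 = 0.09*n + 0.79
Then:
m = -6.55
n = -8.78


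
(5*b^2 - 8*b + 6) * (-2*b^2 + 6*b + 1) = -10*b^4 + 46*b^3 - 55*b^2 + 28*b + 6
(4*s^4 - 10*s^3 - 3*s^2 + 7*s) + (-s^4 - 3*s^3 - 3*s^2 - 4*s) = 3*s^4 - 13*s^3 - 6*s^2 + 3*s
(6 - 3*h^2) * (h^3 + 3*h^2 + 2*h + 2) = -3*h^5 - 9*h^4 + 12*h^2 + 12*h + 12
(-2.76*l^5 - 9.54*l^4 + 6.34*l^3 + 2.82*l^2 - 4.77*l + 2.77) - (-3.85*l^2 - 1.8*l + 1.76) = -2.76*l^5 - 9.54*l^4 + 6.34*l^3 + 6.67*l^2 - 2.97*l + 1.01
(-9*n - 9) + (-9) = -9*n - 18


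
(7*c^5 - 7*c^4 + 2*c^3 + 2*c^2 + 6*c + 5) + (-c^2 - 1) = 7*c^5 - 7*c^4 + 2*c^3 + c^2 + 6*c + 4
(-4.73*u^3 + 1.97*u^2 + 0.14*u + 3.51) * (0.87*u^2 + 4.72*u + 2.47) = -4.1151*u^5 - 20.6117*u^4 - 2.2629*u^3 + 8.5804*u^2 + 16.913*u + 8.6697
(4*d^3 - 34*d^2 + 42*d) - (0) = 4*d^3 - 34*d^2 + 42*d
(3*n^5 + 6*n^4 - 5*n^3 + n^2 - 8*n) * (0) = 0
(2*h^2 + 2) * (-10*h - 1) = -20*h^3 - 2*h^2 - 20*h - 2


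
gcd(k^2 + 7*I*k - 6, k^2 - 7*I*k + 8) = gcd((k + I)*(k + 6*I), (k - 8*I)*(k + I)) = k + I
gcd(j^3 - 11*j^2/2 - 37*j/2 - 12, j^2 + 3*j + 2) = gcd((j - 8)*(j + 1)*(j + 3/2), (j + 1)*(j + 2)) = j + 1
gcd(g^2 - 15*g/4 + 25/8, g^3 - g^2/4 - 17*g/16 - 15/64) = g - 5/4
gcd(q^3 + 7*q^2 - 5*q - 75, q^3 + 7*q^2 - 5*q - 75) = q^3 + 7*q^2 - 5*q - 75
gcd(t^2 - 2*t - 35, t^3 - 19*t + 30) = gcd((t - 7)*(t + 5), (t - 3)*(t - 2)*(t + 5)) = t + 5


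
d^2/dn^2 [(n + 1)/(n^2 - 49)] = 2*(4*n^2*(n + 1) - (3*n + 1)*(n^2 - 49))/(n^2 - 49)^3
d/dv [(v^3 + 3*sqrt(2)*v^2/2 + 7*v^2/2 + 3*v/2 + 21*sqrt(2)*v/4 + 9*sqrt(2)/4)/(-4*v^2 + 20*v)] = (-4*v^4 + 40*v^3 + 51*sqrt(2)*v^2 + 76*v^2 + 18*sqrt(2)*v - 45*sqrt(2))/(16*v^2*(v^2 - 10*v + 25))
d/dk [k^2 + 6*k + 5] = 2*k + 6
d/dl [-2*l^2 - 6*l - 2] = -4*l - 6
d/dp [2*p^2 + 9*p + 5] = 4*p + 9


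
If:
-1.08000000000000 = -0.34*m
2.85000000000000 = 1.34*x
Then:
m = 3.18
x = 2.13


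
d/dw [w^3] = 3*w^2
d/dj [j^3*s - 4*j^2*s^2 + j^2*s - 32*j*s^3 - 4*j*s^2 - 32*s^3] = s*(3*j^2 - 8*j*s + 2*j - 32*s^2 - 4*s)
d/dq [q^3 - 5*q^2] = q*(3*q - 10)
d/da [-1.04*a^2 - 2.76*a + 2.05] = -2.08*a - 2.76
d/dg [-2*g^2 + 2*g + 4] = 2 - 4*g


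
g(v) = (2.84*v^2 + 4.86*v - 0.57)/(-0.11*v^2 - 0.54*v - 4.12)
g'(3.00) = -2.21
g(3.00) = -5.88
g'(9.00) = -0.98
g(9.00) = -15.27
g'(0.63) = -1.75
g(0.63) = -0.80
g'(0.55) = -1.70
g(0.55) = -0.67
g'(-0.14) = -1.04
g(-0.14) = 0.30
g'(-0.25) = -0.91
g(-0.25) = 0.40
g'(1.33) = -2.11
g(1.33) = -2.17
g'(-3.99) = 4.17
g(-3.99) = -6.79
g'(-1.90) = 1.70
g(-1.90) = -0.13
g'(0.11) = -1.31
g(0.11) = 0.00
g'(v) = (0.22*v + 0.54)*(2.84*v^2 + 4.86*v - 0.57)/(-0.11*v^2 - 0.54*v - 4.12)^2 + (5.68*v + 4.86)/(-0.11*v^2 - 0.54*v - 4.12)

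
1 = 1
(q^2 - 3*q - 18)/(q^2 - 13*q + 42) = (q + 3)/(q - 7)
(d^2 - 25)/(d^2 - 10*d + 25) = (d + 5)/(d - 5)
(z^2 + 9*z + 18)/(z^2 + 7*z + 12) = (z + 6)/(z + 4)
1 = 1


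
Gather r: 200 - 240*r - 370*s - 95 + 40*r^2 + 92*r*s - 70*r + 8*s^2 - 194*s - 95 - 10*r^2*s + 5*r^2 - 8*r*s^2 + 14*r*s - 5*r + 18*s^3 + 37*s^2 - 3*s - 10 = r^2*(45 - 10*s) + r*(-8*s^2 + 106*s - 315) + 18*s^3 + 45*s^2 - 567*s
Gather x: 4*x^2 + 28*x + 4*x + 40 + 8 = 4*x^2 + 32*x + 48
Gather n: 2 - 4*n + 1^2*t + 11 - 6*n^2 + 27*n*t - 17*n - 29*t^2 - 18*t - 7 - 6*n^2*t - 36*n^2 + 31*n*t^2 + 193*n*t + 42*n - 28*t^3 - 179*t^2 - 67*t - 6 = n^2*(-6*t - 42) + n*(31*t^2 + 220*t + 21) - 28*t^3 - 208*t^2 - 84*t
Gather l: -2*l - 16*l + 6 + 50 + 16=72 - 18*l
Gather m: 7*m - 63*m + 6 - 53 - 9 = -56*m - 56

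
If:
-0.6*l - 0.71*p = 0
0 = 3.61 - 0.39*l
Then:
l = 9.26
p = -7.82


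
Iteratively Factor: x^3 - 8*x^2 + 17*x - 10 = (x - 5)*(x^2 - 3*x + 2) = (x - 5)*(x - 2)*(x - 1)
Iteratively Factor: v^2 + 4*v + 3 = (v + 1)*(v + 3)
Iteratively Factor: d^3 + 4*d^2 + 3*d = (d + 1)*(d^2 + 3*d) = d*(d + 1)*(d + 3)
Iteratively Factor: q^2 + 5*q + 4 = (q + 4)*(q + 1)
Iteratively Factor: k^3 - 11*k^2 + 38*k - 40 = (k - 4)*(k^2 - 7*k + 10) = (k - 4)*(k - 2)*(k - 5)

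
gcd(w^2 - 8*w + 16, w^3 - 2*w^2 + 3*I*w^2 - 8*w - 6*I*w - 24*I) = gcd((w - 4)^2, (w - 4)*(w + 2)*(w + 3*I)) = w - 4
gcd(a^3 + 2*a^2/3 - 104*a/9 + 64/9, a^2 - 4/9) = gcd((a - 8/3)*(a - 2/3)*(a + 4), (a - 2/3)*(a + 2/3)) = a - 2/3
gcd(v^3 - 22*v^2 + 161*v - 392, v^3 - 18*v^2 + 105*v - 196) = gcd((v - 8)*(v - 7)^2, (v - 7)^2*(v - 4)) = v^2 - 14*v + 49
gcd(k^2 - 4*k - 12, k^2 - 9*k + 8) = 1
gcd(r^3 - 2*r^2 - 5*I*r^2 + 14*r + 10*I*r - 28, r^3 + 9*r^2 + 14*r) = 1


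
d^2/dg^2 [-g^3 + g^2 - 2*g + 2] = 2 - 6*g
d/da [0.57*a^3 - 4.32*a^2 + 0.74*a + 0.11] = 1.71*a^2 - 8.64*a + 0.74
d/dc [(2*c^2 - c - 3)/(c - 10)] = (2*c^2 - 40*c + 13)/(c^2 - 20*c + 100)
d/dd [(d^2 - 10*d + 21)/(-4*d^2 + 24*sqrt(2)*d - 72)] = ((5 - d)*(d^2 - 6*sqrt(2)*d + 18) + (d - 3*sqrt(2))*(d^2 - 10*d + 21))/(2*(d^2 - 6*sqrt(2)*d + 18)^2)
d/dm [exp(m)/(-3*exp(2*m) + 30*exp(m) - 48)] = (exp(2*m) - 16)*exp(m)/(3*(exp(4*m) - 20*exp(3*m) + 132*exp(2*m) - 320*exp(m) + 256))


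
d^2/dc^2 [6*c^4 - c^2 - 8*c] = 72*c^2 - 2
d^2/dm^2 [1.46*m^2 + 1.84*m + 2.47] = 2.92000000000000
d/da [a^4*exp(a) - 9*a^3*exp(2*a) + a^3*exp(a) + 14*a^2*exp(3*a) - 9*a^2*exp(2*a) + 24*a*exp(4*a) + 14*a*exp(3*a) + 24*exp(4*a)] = (a^4 - 18*a^3*exp(a) + 5*a^3 + 42*a^2*exp(2*a) - 45*a^2*exp(a) + 3*a^2 + 96*a*exp(3*a) + 70*a*exp(2*a) - 18*a*exp(a) + 120*exp(3*a) + 14*exp(2*a))*exp(a)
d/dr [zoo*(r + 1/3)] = zoo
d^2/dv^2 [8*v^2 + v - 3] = 16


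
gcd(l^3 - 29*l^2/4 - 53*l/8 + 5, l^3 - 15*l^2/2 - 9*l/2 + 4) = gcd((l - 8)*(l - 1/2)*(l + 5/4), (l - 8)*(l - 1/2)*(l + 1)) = l^2 - 17*l/2 + 4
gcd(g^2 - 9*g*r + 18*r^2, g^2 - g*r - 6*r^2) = -g + 3*r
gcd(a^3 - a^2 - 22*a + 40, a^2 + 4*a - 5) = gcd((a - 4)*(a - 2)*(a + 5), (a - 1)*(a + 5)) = a + 5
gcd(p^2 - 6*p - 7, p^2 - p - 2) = p + 1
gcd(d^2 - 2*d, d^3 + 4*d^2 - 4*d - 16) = d - 2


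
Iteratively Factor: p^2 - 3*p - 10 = (p + 2)*(p - 5)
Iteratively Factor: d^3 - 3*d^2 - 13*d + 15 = (d - 1)*(d^2 - 2*d - 15) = (d - 5)*(d - 1)*(d + 3)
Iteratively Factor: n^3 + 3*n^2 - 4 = (n - 1)*(n^2 + 4*n + 4) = (n - 1)*(n + 2)*(n + 2)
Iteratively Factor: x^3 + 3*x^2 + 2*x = (x)*(x^2 + 3*x + 2) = x*(x + 1)*(x + 2)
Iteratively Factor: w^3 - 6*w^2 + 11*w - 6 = (w - 3)*(w^2 - 3*w + 2) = (w - 3)*(w - 1)*(w - 2)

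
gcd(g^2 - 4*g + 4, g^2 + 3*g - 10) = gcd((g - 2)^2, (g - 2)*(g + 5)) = g - 2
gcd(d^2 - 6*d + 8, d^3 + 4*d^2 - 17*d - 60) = d - 4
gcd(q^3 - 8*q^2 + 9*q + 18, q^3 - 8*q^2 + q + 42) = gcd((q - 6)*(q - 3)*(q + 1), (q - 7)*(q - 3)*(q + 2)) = q - 3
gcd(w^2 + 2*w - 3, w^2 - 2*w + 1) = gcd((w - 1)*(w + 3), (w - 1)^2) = w - 1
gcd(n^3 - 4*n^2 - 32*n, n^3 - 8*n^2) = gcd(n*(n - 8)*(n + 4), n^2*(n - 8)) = n^2 - 8*n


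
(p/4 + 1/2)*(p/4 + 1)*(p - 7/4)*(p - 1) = p^4/16 + 13*p^3/64 - 27*p^2/64 - 23*p/32 + 7/8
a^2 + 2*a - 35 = (a - 5)*(a + 7)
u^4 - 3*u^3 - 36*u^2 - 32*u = u*(u - 8)*(u + 1)*(u + 4)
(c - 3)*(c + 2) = c^2 - c - 6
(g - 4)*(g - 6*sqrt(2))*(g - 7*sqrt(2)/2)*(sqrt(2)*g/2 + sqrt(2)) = sqrt(2)*g^4/2 - 19*g^3/2 - sqrt(2)*g^3 + 19*g^2 + 17*sqrt(2)*g^2 - 42*sqrt(2)*g + 76*g - 168*sqrt(2)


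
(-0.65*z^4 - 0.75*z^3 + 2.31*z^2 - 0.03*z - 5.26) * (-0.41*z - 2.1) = 0.2665*z^5 + 1.6725*z^4 + 0.6279*z^3 - 4.8387*z^2 + 2.2196*z + 11.046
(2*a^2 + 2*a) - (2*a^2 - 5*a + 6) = 7*a - 6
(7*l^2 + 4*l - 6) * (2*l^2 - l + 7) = 14*l^4 + l^3 + 33*l^2 + 34*l - 42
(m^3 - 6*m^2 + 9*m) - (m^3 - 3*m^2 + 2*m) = -3*m^2 + 7*m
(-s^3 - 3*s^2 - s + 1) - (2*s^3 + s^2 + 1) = -3*s^3 - 4*s^2 - s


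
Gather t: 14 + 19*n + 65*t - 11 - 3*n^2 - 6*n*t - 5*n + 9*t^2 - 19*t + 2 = -3*n^2 + 14*n + 9*t^2 + t*(46 - 6*n) + 5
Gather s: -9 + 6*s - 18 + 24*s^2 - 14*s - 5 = 24*s^2 - 8*s - 32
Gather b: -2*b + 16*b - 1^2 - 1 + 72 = 14*b + 70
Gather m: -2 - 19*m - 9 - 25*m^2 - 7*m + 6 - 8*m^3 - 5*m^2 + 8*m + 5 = -8*m^3 - 30*m^2 - 18*m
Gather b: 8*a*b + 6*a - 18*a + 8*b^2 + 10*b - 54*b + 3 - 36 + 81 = -12*a + 8*b^2 + b*(8*a - 44) + 48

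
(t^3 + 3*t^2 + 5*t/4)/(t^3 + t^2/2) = (t + 5/2)/t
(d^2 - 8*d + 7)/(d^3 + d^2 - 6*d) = (d^2 - 8*d + 7)/(d*(d^2 + d - 6))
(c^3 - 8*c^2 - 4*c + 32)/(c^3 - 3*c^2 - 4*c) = (-c^3 + 8*c^2 + 4*c - 32)/(c*(-c^2 + 3*c + 4))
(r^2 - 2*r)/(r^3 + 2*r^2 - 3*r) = (r - 2)/(r^2 + 2*r - 3)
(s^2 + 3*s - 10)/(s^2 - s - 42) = (-s^2 - 3*s + 10)/(-s^2 + s + 42)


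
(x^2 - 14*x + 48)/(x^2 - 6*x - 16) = (x - 6)/(x + 2)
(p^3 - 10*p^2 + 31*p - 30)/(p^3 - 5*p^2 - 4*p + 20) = (p - 3)/(p + 2)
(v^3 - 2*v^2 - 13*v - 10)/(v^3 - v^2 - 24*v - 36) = (v^2 - 4*v - 5)/(v^2 - 3*v - 18)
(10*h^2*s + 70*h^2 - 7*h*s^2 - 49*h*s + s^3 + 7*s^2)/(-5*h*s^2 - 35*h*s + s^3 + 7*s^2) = (-2*h + s)/s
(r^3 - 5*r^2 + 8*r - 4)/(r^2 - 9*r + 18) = (r^3 - 5*r^2 + 8*r - 4)/(r^2 - 9*r + 18)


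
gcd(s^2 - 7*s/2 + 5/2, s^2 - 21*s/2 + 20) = s - 5/2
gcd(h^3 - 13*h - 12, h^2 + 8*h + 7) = h + 1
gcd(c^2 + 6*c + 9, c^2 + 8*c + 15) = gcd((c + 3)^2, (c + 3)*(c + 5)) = c + 3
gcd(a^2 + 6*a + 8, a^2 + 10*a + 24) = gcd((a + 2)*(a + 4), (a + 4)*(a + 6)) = a + 4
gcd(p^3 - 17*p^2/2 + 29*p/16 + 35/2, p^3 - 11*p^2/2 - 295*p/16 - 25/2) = p^2 - 27*p/4 - 10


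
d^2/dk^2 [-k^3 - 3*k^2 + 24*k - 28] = -6*k - 6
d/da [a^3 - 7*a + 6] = 3*a^2 - 7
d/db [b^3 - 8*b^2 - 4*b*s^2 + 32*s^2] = 3*b^2 - 16*b - 4*s^2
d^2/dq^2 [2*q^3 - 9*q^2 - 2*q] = 12*q - 18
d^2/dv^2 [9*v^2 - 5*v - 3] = 18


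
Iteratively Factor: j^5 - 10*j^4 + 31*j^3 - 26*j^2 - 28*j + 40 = (j - 5)*(j^4 - 5*j^3 + 6*j^2 + 4*j - 8) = (j - 5)*(j - 2)*(j^3 - 3*j^2 + 4) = (j - 5)*(j - 2)*(j + 1)*(j^2 - 4*j + 4) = (j - 5)*(j - 2)^2*(j + 1)*(j - 2)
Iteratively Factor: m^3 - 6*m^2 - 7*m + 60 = (m - 5)*(m^2 - m - 12) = (m - 5)*(m + 3)*(m - 4)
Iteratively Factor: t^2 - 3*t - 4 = (t + 1)*(t - 4)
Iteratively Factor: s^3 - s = (s + 1)*(s^2 - s) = (s - 1)*(s + 1)*(s)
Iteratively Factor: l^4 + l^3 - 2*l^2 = (l + 2)*(l^3 - l^2) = l*(l + 2)*(l^2 - l) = l*(l - 1)*(l + 2)*(l)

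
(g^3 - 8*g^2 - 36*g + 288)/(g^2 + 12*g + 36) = (g^2 - 14*g + 48)/(g + 6)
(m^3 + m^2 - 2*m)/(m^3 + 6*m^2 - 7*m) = (m + 2)/(m + 7)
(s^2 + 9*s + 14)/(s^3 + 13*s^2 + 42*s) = (s + 2)/(s*(s + 6))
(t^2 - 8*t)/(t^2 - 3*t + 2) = t*(t - 8)/(t^2 - 3*t + 2)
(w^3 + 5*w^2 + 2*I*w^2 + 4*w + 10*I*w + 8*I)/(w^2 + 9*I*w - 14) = (w^2 + 5*w + 4)/(w + 7*I)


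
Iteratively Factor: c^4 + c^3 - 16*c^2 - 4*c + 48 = (c - 2)*(c^3 + 3*c^2 - 10*c - 24) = (c - 3)*(c - 2)*(c^2 + 6*c + 8) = (c - 3)*(c - 2)*(c + 2)*(c + 4)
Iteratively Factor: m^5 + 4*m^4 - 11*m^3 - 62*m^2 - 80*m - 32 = (m + 1)*(m^4 + 3*m^3 - 14*m^2 - 48*m - 32) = (m + 1)^2*(m^3 + 2*m^2 - 16*m - 32) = (m + 1)^2*(m + 4)*(m^2 - 2*m - 8) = (m + 1)^2*(m + 2)*(m + 4)*(m - 4)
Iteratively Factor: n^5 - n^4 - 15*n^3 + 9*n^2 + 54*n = (n + 3)*(n^4 - 4*n^3 - 3*n^2 + 18*n) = (n + 2)*(n + 3)*(n^3 - 6*n^2 + 9*n) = (n - 3)*(n + 2)*(n + 3)*(n^2 - 3*n) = (n - 3)^2*(n + 2)*(n + 3)*(n)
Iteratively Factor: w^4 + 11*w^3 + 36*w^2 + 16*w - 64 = (w + 4)*(w^3 + 7*w^2 + 8*w - 16) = (w + 4)^2*(w^2 + 3*w - 4) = (w + 4)^3*(w - 1)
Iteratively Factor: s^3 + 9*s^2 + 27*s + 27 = (s + 3)*(s^2 + 6*s + 9) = (s + 3)^2*(s + 3)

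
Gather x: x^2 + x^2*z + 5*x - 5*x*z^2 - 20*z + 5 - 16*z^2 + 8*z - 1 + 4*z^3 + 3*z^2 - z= x^2*(z + 1) + x*(5 - 5*z^2) + 4*z^3 - 13*z^2 - 13*z + 4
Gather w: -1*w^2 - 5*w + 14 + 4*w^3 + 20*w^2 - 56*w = 4*w^3 + 19*w^2 - 61*w + 14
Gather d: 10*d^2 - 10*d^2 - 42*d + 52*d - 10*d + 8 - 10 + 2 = 0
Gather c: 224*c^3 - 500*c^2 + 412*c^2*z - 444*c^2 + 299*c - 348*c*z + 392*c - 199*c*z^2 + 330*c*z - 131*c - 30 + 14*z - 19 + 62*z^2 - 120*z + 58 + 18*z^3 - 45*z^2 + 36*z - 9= 224*c^3 + c^2*(412*z - 944) + c*(-199*z^2 - 18*z + 560) + 18*z^3 + 17*z^2 - 70*z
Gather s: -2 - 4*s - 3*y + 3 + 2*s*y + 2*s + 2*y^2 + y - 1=s*(2*y - 2) + 2*y^2 - 2*y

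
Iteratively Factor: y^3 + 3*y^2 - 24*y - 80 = (y + 4)*(y^2 - y - 20) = (y - 5)*(y + 4)*(y + 4)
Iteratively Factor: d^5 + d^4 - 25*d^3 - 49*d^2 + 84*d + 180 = (d - 2)*(d^4 + 3*d^3 - 19*d^2 - 87*d - 90) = (d - 2)*(d + 2)*(d^3 + d^2 - 21*d - 45) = (d - 2)*(d + 2)*(d + 3)*(d^2 - 2*d - 15) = (d - 5)*(d - 2)*(d + 2)*(d + 3)*(d + 3)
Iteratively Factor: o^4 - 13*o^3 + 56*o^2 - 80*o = (o - 4)*(o^3 - 9*o^2 + 20*o) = (o - 4)^2*(o^2 - 5*o) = o*(o - 4)^2*(o - 5)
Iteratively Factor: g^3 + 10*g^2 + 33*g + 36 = (g + 3)*(g^2 + 7*g + 12) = (g + 3)^2*(g + 4)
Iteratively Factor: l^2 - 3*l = (l - 3)*(l)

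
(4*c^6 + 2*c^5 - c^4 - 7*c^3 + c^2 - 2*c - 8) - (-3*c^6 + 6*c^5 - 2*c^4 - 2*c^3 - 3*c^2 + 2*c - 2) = 7*c^6 - 4*c^5 + c^4 - 5*c^3 + 4*c^2 - 4*c - 6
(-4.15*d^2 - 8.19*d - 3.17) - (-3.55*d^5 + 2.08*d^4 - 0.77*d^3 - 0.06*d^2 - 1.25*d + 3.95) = 3.55*d^5 - 2.08*d^4 + 0.77*d^3 - 4.09*d^2 - 6.94*d - 7.12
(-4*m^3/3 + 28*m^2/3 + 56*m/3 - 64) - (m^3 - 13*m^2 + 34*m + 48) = -7*m^3/3 + 67*m^2/3 - 46*m/3 - 112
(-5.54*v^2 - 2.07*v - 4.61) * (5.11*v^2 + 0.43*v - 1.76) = -28.3094*v^4 - 12.9599*v^3 - 14.6968*v^2 + 1.6609*v + 8.1136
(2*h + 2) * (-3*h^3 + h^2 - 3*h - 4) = -6*h^4 - 4*h^3 - 4*h^2 - 14*h - 8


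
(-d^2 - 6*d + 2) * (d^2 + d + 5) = -d^4 - 7*d^3 - 9*d^2 - 28*d + 10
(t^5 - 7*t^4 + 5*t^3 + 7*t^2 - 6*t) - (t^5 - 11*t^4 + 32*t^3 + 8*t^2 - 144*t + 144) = 4*t^4 - 27*t^3 - t^2 + 138*t - 144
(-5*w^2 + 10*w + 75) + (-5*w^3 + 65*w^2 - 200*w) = -5*w^3 + 60*w^2 - 190*w + 75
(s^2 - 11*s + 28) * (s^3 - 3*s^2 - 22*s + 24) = s^5 - 14*s^4 + 39*s^3 + 182*s^2 - 880*s + 672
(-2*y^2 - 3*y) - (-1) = -2*y^2 - 3*y + 1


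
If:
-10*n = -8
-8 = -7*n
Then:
No Solution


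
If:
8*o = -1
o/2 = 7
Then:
No Solution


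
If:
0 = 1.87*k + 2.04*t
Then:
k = -1.09090909090909*t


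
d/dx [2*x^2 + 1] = 4*x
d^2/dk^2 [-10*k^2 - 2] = -20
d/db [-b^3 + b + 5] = 1 - 3*b^2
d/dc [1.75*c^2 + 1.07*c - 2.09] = 3.5*c + 1.07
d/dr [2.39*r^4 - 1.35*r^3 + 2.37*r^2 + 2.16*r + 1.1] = 9.56*r^3 - 4.05*r^2 + 4.74*r + 2.16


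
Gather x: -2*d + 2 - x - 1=-2*d - x + 1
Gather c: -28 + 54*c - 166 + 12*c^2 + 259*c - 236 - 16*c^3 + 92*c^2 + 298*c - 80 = -16*c^3 + 104*c^2 + 611*c - 510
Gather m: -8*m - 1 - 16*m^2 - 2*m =-16*m^2 - 10*m - 1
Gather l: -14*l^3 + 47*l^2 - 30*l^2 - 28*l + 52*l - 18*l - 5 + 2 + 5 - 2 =-14*l^3 + 17*l^2 + 6*l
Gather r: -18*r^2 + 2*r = -18*r^2 + 2*r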